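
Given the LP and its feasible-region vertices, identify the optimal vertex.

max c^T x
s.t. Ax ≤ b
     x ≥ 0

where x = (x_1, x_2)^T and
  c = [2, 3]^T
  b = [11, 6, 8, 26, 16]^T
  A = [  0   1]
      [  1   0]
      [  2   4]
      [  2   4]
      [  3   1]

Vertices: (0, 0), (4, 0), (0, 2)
Evaluating z = 2x_1 + 3x_2 at each vertex:
  (0, 0): z = 0
  (4, 0): z = 8
  (0, 2): z = 6

The largest value is z = 8, attained at (4, 0).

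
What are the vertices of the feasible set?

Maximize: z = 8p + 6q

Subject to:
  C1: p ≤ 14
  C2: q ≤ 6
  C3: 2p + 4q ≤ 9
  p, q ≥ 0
Each vertex is the intersection of two constraint boundaries that also satisfies all remaining constraints:
  p = 0 and q = 0 → (0, 0)
  2p + 4q = 9 and q = 0 → (4.5, 0)
  2p + 4q = 9 and p = 0 → (0, 2.25)

Vertices: (0, 0), (4.5, 0), (0, 2.25)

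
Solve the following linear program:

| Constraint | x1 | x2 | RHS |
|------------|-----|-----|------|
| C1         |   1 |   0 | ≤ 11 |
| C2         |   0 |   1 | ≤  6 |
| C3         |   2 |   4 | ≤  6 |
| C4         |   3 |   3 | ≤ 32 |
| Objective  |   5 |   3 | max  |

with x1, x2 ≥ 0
Each vertex is the intersection of two constraint boundaries that also satisfies all remaining constraints:
  x1 = 0 and x2 = 0 → (0, 0)
  2x1 + 4x2 = 6 and x2 = 0 → (3, 0)
  2x1 + 4x2 = 6 and x1 = 0 → (0, 1.5)

Evaluating z = 5x1 + 3x2 at each vertex:
  (0, 0): z = 0
  (3, 0): z = 15
  (0, 1.5): z = 4.5

The maximum is at (3, 0) with z = 15.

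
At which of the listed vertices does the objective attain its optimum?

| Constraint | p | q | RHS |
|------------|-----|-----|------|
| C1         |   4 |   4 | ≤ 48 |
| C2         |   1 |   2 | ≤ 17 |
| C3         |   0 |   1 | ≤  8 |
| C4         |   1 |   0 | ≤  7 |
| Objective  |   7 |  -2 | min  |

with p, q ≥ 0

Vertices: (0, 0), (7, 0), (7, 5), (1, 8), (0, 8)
Evaluating z = 7p - 2q at each vertex:
  (0, 0): z = 0
  (7, 0): z = 49
  (7, 5): z = 39
  (1, 8): z = -9
  (0, 8): z = -16

The smallest value is z = -16, attained at (0, 8).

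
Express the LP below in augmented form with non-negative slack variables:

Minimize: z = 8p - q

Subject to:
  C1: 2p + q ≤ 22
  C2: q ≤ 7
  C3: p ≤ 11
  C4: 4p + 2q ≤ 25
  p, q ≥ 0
min z = 8p - q

s.t.
  2p + q + s1 = 22
  q + s2 = 7
  p + s3 = 11
  4p + 2q + s4 = 25
  p, q, s1, s2, s3, s4 ≥ 0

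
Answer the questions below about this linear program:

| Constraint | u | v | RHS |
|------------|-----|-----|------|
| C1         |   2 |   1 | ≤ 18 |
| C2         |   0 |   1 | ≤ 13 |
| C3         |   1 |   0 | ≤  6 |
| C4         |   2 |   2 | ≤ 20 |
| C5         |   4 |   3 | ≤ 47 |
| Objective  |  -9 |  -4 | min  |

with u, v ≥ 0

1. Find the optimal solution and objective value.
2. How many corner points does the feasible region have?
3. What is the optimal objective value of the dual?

1. u = 6, v = 4, z = -70
2. 4
3. -70 (by strong duality, equal to the primal optimum)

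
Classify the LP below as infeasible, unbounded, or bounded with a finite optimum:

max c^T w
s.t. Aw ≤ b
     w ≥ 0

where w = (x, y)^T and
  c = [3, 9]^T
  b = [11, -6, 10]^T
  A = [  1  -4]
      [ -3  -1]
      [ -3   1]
Feasible point: (2, 0) satisfies every constraint, so the LP is feasible.
Direction d = (1, 1): for each constraint row a, a·d ≤ 0 —
  (1)(1) + (-4)(1) = -3 ≤ 0
  (-3)(1) + (-1)(1) = -4 ≤ 0
  (-3)(1) + (1)(1) = -2 ≤ 0
and d ≥ 0, so (2, 0) + t·d stays feasible for every t ≥ 0. Along this ray z = 3x + 9y changes by 12 per unit t, so z → +∞.

The LP is unbounded; z can be made arbitrarily large.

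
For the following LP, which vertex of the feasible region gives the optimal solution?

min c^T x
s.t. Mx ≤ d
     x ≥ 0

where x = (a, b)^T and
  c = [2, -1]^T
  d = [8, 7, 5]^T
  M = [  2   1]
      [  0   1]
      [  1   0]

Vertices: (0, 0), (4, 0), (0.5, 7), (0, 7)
Evaluating z = 2a - b at each vertex:
  (0, 0): z = 0
  (4, 0): z = 8
  (0.5, 7): z = -6
  (0, 7): z = -7

The smallest value is z = -7, attained at (0, 7).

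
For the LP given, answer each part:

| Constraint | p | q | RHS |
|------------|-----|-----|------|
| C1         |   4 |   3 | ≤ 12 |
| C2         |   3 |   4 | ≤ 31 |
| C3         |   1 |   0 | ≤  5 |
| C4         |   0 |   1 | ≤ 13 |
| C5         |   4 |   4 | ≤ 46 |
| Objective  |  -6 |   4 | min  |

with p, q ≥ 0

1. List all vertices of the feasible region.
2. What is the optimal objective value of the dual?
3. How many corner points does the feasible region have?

1. (0, 0), (3, 0), (0, 4)
2. -18 (by strong duality, equal to the primal optimum)
3. 3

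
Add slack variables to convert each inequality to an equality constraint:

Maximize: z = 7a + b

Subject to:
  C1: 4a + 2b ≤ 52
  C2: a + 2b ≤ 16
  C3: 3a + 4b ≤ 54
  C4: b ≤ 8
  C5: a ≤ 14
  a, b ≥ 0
max z = 7a + b

s.t.
  4a + 2b + s1 = 52
  a + 2b + s2 = 16
  3a + 4b + s3 = 54
  b + s4 = 8
  a + s5 = 14
  a, b, s1, s2, s3, s4, s5 ≥ 0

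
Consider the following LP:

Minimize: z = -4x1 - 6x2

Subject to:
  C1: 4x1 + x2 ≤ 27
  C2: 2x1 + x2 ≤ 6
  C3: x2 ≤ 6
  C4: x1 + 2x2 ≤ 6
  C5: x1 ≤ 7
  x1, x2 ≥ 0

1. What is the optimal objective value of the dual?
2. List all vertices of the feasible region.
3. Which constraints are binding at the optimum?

1. -20 (by strong duality, equal to the primal optimum)
2. (0, 0), (3, 0), (2, 2), (0, 3)
3. C2, C4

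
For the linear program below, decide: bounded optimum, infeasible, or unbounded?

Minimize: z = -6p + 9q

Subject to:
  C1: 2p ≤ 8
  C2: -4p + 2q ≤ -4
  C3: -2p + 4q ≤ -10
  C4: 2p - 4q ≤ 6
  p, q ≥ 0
C4 requires 2p - 4q ≤ 6, while C3 (-2p + 4q ≤ -10) is equivalent to 2p - 4q ≥ 10. Together they would need 10 ≤ 2p - 4q ≤ 6, which is impossible since 10 > 6. No point satisfies all constraints.

Infeasible: no point satisfies all constraints simultaneously.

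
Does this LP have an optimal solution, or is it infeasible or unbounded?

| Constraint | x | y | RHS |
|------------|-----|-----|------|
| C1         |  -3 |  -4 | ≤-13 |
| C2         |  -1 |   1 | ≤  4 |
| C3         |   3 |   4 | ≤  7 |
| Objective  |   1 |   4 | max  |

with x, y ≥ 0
C3 requires 3x + 4y ≤ 7, while C1 (-3x - 4y ≤ -13) is equivalent to 3x + 4y ≥ 13. Together they would need 13 ≤ 3x + 4y ≤ 7, which is impossible since 13 > 7. No point satisfies all constraints.

The feasible region is empty; the LP is infeasible.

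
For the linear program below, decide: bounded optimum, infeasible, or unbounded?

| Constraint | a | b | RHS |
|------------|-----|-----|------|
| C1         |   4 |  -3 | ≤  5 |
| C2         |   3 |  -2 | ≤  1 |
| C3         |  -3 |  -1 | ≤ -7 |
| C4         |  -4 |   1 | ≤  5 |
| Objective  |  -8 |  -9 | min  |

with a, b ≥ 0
Feasible point: (1, 4) satisfies every constraint, so the LP is feasible.
Direction d = (2, 3): for each constraint row a, a·d ≤ 0 —
  (4)(2) + (-3)(3) = -1 ≤ 0
  (3)(2) + (-2)(3) = 0 ≤ 0
  (-3)(2) + (-1)(3) = -9 ≤ 0
  (-4)(2) + (1)(3) = -5 ≤ 0
and d ≥ 0, so (1, 4) + t·d stays feasible for every t ≥ 0. Along this ray z = -8a - 9b changes by -43 per unit t, so z → −∞.

The LP is unbounded; z can be made arbitrarily small.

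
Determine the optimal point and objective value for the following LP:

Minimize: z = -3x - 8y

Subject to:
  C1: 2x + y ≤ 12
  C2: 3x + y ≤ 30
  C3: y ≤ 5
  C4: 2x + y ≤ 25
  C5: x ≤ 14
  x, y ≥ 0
Each vertex is the intersection of two constraint boundaries that also satisfies all remaining constraints:
  x = 0 and y = 0 → (0, 0)
  2x + y = 12 and y = 0 → (6, 0)
  2x + y = 12 and y = 5 → (3.5, 5)
  y = 5 and x = 0 → (0, 5)

Evaluating z = -3x - 8y at each vertex:
  (0, 0): z = 0
  (6, 0): z = -18
  (3.5, 5): z = -50.5
  (0, 5): z = -40

The minimum is at (3.5, 5) with z = -50.5.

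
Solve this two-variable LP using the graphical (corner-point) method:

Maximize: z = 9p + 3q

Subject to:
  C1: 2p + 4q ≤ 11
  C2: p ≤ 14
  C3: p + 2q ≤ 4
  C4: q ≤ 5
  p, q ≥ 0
Each vertex is the intersection of two constraint boundaries that also satisfies all remaining constraints:
  p = 0 and q = 0 → (0, 0)
  p + 2q = 4 and q = 0 → (4, 0)
  p + 2q = 4 and p = 0 → (0, 2)

Evaluating z = 9p + 3q at each vertex:
  (0, 0): z = 0
  (4, 0): z = 36
  (0, 2): z = 6

The maximum is at (4, 0) with z = 36.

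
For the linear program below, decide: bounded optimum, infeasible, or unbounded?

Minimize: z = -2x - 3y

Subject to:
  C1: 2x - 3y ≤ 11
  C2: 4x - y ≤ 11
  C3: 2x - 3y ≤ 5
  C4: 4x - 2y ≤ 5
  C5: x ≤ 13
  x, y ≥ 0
Feasible point: (0, 0) satisfies every constraint, so the LP is feasible.
Direction d = (0, 1): for each constraint row a, a·d ≤ 0 —
  (2)(0) + (-3)(1) = -3 ≤ 0
  (4)(0) + (-1)(1) = -1 ≤ 0
  (2)(0) + (-3)(1) = -3 ≤ 0
  (4)(0) + (-2)(1) = -2 ≤ 0
  (1)(0) + (0)(1) = 0 ≤ 0
and d ≥ 0, so (0, 0) + t·d stays feasible for every t ≥ 0. Along this ray z = -2x - 3y changes by -3 per unit t, so z → −∞.

Unbounded — the objective can decrease without bound over the feasible region.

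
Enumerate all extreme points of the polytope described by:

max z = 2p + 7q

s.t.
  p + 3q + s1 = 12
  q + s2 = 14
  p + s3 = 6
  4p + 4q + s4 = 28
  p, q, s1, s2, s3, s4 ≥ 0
Each vertex is the intersection of two constraint boundaries that also satisfies all remaining constraints:
  p = 0 and q = 0 → (0, 0)
  p = 6 and q = 0 → (6, 0)
  p = 6 and 4p + 4q = 28 → (6, 1)
  p + 3q = 12 and 4p + 4q = 28 → (4.5, 2.5)
  p + 3q = 12 and p = 0 → (0, 4)

Vertices: (0, 0), (6, 0), (6, 1), (4.5, 2.5), (0, 4)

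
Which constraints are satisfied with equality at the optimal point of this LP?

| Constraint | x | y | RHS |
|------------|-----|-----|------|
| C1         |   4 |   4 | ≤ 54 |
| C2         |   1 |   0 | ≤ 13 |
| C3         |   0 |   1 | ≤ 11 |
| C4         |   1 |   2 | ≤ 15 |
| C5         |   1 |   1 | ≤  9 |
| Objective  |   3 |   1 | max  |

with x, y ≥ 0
Optimal: x = 9, y = 0
Binding: C5, y ≥ 0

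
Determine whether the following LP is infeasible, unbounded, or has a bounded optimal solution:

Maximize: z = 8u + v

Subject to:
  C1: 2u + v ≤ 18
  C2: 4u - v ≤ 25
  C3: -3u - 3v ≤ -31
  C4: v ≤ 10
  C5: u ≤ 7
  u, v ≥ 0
The point (7, 4) satisfies every constraint, so the LP is feasible; the constraints give u ≤ 7 and v ≤ 10, which with u, v ≥ 0 keep the feasible region inside a bounded box. A feasible, bounded LP attains a finite optimum at a vertex.

Evaluating z = 8u + v at each vertex:
  (7, 3.333): z = 59.33
  (7, 4): z = 60
  (4, 10): z = 42
  (0.3333, 10): z = 12.67

Bounded optimum: z* = 60 at (7, 4).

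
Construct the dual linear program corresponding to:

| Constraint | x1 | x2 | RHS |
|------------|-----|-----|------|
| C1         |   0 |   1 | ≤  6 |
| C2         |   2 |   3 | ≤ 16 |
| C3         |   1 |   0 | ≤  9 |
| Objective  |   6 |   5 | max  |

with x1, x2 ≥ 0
Minimize: z = 6y1 + 16y2 + 9y3

Subject to:
  C1: -2y2 - y3 ≤ -6
  C2: -y1 - 3y2 ≤ -5
  y1, y2, y3 ≥ 0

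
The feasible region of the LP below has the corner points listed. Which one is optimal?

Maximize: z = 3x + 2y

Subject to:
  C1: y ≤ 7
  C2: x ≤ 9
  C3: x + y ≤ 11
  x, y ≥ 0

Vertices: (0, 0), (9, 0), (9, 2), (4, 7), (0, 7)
Evaluating z = 3x + 2y at each vertex:
  (0, 0): z = 0
  (9, 0): z = 27
  (9, 2): z = 31
  (4, 7): z = 26
  (0, 7): z = 14

The largest value is z = 31, attained at (9, 2).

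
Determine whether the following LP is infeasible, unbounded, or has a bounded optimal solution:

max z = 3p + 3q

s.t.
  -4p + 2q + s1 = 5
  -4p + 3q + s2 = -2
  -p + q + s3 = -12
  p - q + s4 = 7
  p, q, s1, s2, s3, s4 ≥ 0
The row p - q + s4 = 7 with s4 ≥ 0 requires p - q ≤ 7, while the row -p + q + s3 = -12 with s3 ≥ 0 is equivalent to p - q ≥ 12. Together they would need 12 ≤ p - q ≤ 7, which is impossible since 12 > 7. No point satisfies all constraints.

The feasible region is empty; the LP is infeasible.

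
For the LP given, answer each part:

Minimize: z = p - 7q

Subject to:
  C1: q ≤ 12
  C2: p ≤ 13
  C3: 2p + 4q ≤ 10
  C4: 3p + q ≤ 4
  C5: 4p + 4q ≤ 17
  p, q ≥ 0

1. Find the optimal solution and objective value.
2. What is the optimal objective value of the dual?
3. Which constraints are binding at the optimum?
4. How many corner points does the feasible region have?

1. p = 0, q = 2.5, z = -17.5
2. -17.5 (by strong duality, equal to the primal optimum)
3. C3, p ≥ 0
4. 4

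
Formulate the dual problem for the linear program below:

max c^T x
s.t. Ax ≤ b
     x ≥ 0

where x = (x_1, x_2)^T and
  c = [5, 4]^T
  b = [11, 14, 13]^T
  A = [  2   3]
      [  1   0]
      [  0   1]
Minimize: z = 11y1 + 14y2 + 13y3

Subject to:
  C1: -2y1 - y2 ≤ -5
  C2: -3y1 - y3 ≤ -4
  y1, y2, y3 ≥ 0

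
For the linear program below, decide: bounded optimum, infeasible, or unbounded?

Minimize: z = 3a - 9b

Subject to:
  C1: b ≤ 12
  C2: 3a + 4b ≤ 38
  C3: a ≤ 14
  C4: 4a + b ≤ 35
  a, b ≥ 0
The point (0, 9.5) satisfies every constraint, so the LP is feasible; the constraints give a ≤ 14 and b ≤ 12, which with a, b ≥ 0 keep the feasible region inside a bounded box. A feasible, bounded LP attains a finite optimum at a vertex.

Evaluating z = 3a - 9b at each vertex:
  (0, 0): z = 0
  (8.75, 0): z = 26.25
  (7.846, 3.615): z = -9
  (0, 9.5): z = -85.5

The LP has an optimal solution: (0, 9.5) with z = -85.5.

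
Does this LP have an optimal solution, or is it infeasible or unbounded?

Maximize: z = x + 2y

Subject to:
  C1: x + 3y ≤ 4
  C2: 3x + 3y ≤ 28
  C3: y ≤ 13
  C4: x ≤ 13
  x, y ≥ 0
The point (4, 0) satisfies every constraint, so the LP is feasible; the constraints give x ≤ 13 and y ≤ 13, which with x, y ≥ 0 keep the feasible region inside a bounded box. A feasible, bounded LP attains a finite optimum at a vertex.

Evaluating z = x + 2y at each vertex:
  (0, 0): z = 0
  (4, 0): z = 4
  (0, 1.333): z = 2.667

Bounded optimum: z* = 4 at (4, 0).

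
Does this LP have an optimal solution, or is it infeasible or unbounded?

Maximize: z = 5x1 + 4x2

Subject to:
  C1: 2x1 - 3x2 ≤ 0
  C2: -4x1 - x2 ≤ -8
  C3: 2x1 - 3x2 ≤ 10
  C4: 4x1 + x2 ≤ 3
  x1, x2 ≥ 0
C4 requires 4x1 + x2 ≤ 3, while C2 (-4x1 - x2 ≤ -8) is equivalent to 4x1 + x2 ≥ 8. Together they would need 8 ≤ 4x1 + x2 ≤ 3, which is impossible since 8 > 3. No point satisfies all constraints.

Infeasible: no point satisfies all constraints simultaneously.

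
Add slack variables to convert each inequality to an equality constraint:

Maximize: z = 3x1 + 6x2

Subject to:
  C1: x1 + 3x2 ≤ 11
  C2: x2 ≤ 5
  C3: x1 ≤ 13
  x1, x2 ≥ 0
max z = 3x1 + 6x2

s.t.
  x1 + 3x2 + s1 = 11
  x2 + s2 = 5
  x1 + s3 = 13
  x1, x2, s1, s2, s3 ≥ 0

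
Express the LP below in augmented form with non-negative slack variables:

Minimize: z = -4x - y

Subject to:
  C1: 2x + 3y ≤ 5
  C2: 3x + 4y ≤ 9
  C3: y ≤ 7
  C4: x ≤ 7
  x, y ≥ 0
min z = -4x - y

s.t.
  2x + 3y + s1 = 5
  3x + 4y + s2 = 9
  y + s3 = 7
  x + s4 = 7
  x, y, s1, s2, s3, s4 ≥ 0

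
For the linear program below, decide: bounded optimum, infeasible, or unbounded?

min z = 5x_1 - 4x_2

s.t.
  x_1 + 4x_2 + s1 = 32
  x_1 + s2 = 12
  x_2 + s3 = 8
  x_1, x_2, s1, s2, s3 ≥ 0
The point (0, 8) satisfies every constraint, so the LP is feasible; the constraints give x_1 ≤ 12 and x_2 ≤ 8, which with x_1, x_2 ≥ 0 keep the feasible region inside a bounded box. A feasible, bounded LP attains a finite optimum at a vertex.

Evaluating z = 5x_1 - 4x_2 at each vertex:
  (0, 0): z = 0
  (12, 0): z = 60
  (12, 5): z = 40
  (0, 8): z = -32

Feasible with finite optimum z* = -32 at (0, 8).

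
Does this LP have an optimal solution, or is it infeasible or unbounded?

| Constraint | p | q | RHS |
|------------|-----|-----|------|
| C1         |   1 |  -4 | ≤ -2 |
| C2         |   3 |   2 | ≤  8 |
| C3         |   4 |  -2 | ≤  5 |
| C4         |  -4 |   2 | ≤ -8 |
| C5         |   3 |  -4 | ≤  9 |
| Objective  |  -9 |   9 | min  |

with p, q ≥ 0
C3 requires 4p - 2q ≤ 5, while C4 (-4p + 2q ≤ -8) is equivalent to 4p - 2q ≥ 8. Together they would need 8 ≤ 4p - 2q ≤ 5, which is impossible since 8 > 5. No point satisfies all constraints.

The feasible region is empty; the LP is infeasible.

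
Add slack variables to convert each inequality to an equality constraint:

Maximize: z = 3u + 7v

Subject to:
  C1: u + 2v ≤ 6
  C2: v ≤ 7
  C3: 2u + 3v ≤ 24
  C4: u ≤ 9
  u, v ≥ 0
max z = 3u + 7v

s.t.
  u + 2v + s1 = 6
  v + s2 = 7
  2u + 3v + s3 = 24
  u + s4 = 9
  u, v, s1, s2, s3, s4 ≥ 0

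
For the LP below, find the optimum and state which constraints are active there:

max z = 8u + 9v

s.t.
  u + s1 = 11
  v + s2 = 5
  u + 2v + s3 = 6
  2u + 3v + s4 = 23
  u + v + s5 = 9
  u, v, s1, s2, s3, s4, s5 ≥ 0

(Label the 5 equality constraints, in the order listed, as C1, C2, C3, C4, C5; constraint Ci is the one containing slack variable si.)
Optimal: u = 6, v = 0
Slack at optimum:
  C1: slack = 5
  C2: slack = 5
  C3: slack = 0 (binding)
  C4: slack = 11
  C5: slack = 3
  u ≥ 0: u = 6
  v ≥ 0: v = 0 (binding)
Binding constraints: C3, v ≥ 0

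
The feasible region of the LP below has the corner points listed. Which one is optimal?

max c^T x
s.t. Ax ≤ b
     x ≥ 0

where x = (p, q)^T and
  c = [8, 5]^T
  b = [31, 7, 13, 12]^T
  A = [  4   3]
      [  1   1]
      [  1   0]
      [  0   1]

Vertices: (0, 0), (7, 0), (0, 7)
Evaluating z = 8p + 5q at each vertex:
  (0, 0): z = 0
  (7, 0): z = 56
  (0, 7): z = 35

The largest value is z = 56, attained at (7, 0).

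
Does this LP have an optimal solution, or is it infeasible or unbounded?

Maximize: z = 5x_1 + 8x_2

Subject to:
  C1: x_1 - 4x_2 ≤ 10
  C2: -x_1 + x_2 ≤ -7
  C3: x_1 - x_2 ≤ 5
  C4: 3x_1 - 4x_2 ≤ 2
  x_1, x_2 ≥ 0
C3 requires x_1 - x_2 ≤ 5, while C2 (-x_1 + x_2 ≤ -7) is equivalent to x_1 - x_2 ≥ 7. Together they would need 7 ≤ x_1 - x_2 ≤ 5, which is impossible since 7 > 5. No point satisfies all constraints.

Infeasible: no point satisfies all constraints simultaneously.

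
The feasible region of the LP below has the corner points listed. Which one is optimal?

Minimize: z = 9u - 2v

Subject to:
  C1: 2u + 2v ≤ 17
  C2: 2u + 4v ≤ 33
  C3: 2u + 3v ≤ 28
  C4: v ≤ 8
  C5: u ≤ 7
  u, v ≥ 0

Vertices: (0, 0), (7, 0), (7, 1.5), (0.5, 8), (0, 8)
Evaluating z = 9u - 2v at each vertex:
  (0, 0): z = 0
  (7, 0): z = 63
  (7, 1.5): z = 60
  (0.5, 8): z = -11.5
  (0, 8): z = -16

The smallest value is z = -16, attained at (0, 8).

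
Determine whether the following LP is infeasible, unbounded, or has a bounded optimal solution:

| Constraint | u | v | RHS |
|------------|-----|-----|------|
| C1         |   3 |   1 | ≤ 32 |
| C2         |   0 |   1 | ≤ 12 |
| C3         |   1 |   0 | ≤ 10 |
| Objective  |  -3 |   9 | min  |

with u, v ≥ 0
The point (10, 0) satisfies every constraint, so the LP is feasible; the constraints give u ≤ 10 and v ≤ 12, which with u, v ≥ 0 keep the feasible region inside a bounded box. A feasible, bounded LP attains a finite optimum at a vertex.

The LP has an optimal solution: (10, 0) with z = -30.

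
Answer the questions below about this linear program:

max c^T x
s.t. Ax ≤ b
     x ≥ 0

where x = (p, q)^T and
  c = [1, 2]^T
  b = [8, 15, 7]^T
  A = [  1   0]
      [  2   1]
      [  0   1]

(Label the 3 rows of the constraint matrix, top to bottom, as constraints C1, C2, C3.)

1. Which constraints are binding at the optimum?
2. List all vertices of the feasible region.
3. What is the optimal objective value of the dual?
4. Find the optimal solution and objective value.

1. C2, C3
2. (0, 0), (7.5, 0), (4, 7), (0, 7)
3. 18 (by strong duality, equal to the primal optimum)
4. p = 4, q = 7, z = 18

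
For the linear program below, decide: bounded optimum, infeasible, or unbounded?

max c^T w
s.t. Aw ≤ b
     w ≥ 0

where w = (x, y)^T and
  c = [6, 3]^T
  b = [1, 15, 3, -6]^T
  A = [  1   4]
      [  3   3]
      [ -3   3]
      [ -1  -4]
One constraint requires x + 4y ≤ 1, while the constraint -x - 4y ≤ -6 is equivalent to x + 4y ≥ 6. Together they would need 6 ≤ x + 4y ≤ 1, which is impossible since 6 > 1. No point satisfies all constraints.

Infeasible: no point satisfies all constraints simultaneously.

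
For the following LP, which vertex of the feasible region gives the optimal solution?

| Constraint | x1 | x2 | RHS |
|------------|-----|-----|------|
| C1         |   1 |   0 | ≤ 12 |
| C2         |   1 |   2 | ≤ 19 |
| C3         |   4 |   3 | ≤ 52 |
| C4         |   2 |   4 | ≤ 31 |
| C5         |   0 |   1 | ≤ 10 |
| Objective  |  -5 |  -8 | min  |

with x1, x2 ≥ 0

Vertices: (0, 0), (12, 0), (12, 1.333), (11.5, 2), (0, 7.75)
Evaluating z = -5x1 - 8x2 at each vertex:
  (0, 0): z = 0
  (12, 0): z = -60
  (12, 1.333): z = -70.67
  (11.5, 2): z = -73.5
  (0, 7.75): z = -62

The smallest value is z = -73.5, attained at (11.5, 2).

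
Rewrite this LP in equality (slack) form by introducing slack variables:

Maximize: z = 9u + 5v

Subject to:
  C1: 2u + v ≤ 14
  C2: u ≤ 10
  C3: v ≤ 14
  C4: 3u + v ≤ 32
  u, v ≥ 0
max z = 9u + 5v

s.t.
  2u + v + s1 = 14
  u + s2 = 10
  v + s3 = 14
  3u + v + s4 = 32
  u, v, s1, s2, s3, s4 ≥ 0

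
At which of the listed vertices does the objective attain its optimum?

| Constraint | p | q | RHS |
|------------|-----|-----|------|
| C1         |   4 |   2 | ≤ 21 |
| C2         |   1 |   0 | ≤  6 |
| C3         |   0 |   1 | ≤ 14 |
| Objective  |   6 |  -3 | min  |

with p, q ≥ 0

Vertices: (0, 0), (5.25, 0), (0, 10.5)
Evaluating z = 6p - 3q at each vertex:
  (0, 0): z = 0
  (5.25, 0): z = 31.5
  (0, 10.5): z = -31.5

The smallest value is z = -31.5, attained at (0, 10.5).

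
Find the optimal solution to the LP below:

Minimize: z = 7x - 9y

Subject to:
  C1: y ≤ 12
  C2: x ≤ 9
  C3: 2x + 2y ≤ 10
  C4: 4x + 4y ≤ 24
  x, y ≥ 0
Each vertex is the intersection of two constraint boundaries that also satisfies all remaining constraints:
  x = 0 and y = 0 → (0, 0)
  2x + 2y = 10 and y = 0 → (5, 0)
  2x + 2y = 10 and x = 0 → (0, 5)

Evaluating z = 7x - 9y at each vertex:
  (0, 0): z = 0
  (5, 0): z = 35
  (0, 5): z = -45

The minimum is at (0, 5) with z = -45.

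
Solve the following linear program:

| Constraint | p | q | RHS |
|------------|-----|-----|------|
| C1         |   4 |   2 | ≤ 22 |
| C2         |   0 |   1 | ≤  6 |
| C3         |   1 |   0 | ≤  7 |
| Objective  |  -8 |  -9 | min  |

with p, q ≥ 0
p = 2.5, q = 6, z = -74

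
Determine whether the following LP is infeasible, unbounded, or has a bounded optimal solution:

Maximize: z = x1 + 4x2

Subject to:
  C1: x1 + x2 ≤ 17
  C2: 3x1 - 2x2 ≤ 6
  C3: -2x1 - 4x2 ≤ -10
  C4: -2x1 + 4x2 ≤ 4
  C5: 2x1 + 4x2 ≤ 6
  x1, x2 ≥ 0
C5 requires 2x1 + 4x2 ≤ 6, while C3 (-2x1 - 4x2 ≤ -10) is equivalent to 2x1 + 4x2 ≥ 10. Together they would need 10 ≤ 2x1 + 4x2 ≤ 6, which is impossible since 10 > 6. No point satisfies all constraints.

The feasible region is empty; the LP is infeasible.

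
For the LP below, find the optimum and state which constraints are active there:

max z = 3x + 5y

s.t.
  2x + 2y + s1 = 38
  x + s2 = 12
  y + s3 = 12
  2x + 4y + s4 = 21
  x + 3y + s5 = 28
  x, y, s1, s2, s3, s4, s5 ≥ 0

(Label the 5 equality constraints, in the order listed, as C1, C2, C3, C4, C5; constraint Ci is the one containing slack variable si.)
Optimal: x = 10.5, y = 0
Slack at optimum:
  C1: slack = 17
  C2: slack = 1.5
  C3: slack = 12
  C4: slack = 0 (binding)
  C5: slack = 17.5
  x ≥ 0: x = 10.5
  y ≥ 0: y = 0 (binding)
Binding constraints: C4, y ≥ 0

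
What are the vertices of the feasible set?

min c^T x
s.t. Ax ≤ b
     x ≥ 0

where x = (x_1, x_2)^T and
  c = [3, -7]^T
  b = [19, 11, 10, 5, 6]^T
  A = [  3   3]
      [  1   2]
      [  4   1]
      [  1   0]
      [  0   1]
Each vertex is the intersection of two constraint boundaries that also satisfies all remaining constraints:
  x_1 = 0 and x_2 = 0 → (0, 0)
  4x_1 + x_2 = 10 and x_2 = 0 → (2.5, 0)
  x_1 + 2x_2 = 11 and 4x_1 + x_2 = 10 → (1.286, 4.857)
  x_1 + 2x_2 = 11 and x_1 = 0 → (0, 5.5)

Vertices: (0, 0), (2.5, 0), (1.286, 4.857), (0, 5.5)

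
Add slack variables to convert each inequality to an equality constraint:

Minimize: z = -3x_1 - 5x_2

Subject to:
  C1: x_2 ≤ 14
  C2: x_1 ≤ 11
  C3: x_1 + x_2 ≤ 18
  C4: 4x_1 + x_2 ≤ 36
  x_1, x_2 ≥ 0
min z = -3x_1 - 5x_2

s.t.
  x_2 + s1 = 14
  x_1 + s2 = 11
  x_1 + x_2 + s3 = 18
  4x_1 + x_2 + s4 = 36
  x_1, x_2, s1, s2, s3, s4 ≥ 0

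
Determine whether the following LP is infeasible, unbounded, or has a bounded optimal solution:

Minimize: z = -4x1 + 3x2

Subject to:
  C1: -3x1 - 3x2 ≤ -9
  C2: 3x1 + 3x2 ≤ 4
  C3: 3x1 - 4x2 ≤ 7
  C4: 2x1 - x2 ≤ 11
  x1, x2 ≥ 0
C2 requires 3x1 + 3x2 ≤ 4, while C1 (-3x1 - 3x2 ≤ -9) is equivalent to 3x1 + 3x2 ≥ 9. Together they would need 9 ≤ 3x1 + 3x2 ≤ 4, which is impossible since 9 > 4. No point satisfies all constraints.

Infeasible — the constraint set is empty.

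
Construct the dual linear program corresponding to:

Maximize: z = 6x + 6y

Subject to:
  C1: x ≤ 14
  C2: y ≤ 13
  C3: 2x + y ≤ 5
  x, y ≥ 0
Minimize: z = 14y1 + 13y2 + 5y3

Subject to:
  C1: -y1 - 2y3 ≤ -6
  C2: -y2 - y3 ≤ -6
  y1, y2, y3 ≥ 0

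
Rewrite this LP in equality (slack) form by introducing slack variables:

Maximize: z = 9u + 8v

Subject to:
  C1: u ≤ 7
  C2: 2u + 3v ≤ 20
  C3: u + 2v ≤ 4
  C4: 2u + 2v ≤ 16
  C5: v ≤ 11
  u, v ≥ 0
max z = 9u + 8v

s.t.
  u + s1 = 7
  2u + 3v + s2 = 20
  u + 2v + s3 = 4
  2u + 2v + s4 = 16
  v + s5 = 11
  u, v, s1, s2, s3, s4, s5 ≥ 0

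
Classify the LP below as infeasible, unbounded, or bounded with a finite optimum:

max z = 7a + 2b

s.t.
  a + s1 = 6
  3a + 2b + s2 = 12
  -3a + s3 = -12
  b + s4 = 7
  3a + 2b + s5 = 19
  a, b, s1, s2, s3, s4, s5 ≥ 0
The point (4, 0) satisfies every constraint, so the LP is feasible; the constraints give a ≤ 6 and b ≤ 7, which with a, b ≥ 0 keep the feasible region inside a bounded box. A feasible, bounded LP attains a finite optimum at a vertex.

The LP has an optimal solution: (4, 0) with z = 28.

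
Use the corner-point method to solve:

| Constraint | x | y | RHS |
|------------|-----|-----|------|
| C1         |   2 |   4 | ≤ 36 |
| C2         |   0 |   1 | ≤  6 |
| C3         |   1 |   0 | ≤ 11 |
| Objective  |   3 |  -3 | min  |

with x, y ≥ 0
x = 0, y = 6, z = -18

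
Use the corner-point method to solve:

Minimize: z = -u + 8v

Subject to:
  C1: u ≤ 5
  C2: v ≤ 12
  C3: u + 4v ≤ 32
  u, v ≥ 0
Each vertex is the intersection of two constraint boundaries that also satisfies all remaining constraints:
  u = 0 and v = 0 → (0, 0)
  u = 5 and v = 0 → (5, 0)
  u = 5 and u + 4v = 32 → (5, 6.75)
  u + 4v = 32 and u = 0 → (0, 8)

Evaluating z = -u + 8v at each vertex:
  (0, 0): z = 0
  (5, 0): z = -5
  (5, 6.75): z = 49
  (0, 8): z = 64

The minimum is at (5, 0) with z = -5.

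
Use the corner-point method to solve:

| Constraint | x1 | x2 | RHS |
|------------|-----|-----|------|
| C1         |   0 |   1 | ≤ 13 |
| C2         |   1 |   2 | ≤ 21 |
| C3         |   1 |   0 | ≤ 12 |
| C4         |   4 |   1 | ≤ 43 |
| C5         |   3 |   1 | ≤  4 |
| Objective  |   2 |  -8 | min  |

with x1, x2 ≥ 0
Each vertex is the intersection of two constraint boundaries that also satisfies all remaining constraints:
  x1 = 0 and x2 = 0 → (0, 0)
  3x1 + x2 = 4 and x2 = 0 → (1.333, 0)
  3x1 + x2 = 4 and x1 = 0 → (0, 4)

Evaluating z = 2x1 - 8x2 at each vertex:
  (0, 0): z = 0
  (1.333, 0): z = 2.667
  (0, 4): z = -32

The minimum is at (0, 4) with z = -32.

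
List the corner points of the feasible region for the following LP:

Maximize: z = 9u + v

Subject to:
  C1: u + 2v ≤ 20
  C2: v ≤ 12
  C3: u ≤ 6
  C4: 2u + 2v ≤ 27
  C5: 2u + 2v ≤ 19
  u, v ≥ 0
Each vertex is the intersection of two constraint boundaries that also satisfies all remaining constraints:
  u = 0 and v = 0 → (0, 0)
  u = 6 and v = 0 → (6, 0)
  u = 6 and 2u + 2v = 19 → (6, 3.5)
  2u + 2v = 19 and u = 0 → (0, 9.5)

Vertices: (0, 0), (6, 0), (6, 3.5), (0, 9.5)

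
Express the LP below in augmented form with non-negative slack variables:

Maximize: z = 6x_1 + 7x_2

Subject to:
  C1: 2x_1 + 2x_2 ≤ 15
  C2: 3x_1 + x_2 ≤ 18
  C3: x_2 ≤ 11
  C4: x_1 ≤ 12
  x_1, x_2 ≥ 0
max z = 6x_1 + 7x_2

s.t.
  2x_1 + 2x_2 + s1 = 15
  3x_1 + x_2 + s2 = 18
  x_2 + s3 = 11
  x_1 + s4 = 12
  x_1, x_2, s1, s2, s3, s4 ≥ 0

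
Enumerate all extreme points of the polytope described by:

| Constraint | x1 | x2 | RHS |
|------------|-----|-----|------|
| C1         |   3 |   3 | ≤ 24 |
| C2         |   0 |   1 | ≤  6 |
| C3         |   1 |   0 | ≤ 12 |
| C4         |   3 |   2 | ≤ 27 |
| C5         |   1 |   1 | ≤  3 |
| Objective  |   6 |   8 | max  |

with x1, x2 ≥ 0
Each vertex is the intersection of two constraint boundaries that also satisfies all remaining constraints:
  x1 = 0 and x2 = 0 → (0, 0)
  x1 + x2 = 3 and x2 = 0 → (3, 0)
  x1 + x2 = 3 and x1 = 0 → (0, 3)

Vertices: (0, 0), (3, 0), (0, 3)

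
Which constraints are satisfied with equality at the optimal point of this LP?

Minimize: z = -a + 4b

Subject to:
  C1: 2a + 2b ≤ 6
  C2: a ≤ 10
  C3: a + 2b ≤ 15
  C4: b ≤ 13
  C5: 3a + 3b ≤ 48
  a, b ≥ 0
Optimal: a = 3, b = 0
Binding: C1, b ≥ 0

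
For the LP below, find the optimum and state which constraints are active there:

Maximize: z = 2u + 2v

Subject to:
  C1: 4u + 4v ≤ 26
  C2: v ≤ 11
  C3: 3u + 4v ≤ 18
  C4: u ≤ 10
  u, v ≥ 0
Optimal: u = 6, v = 0
Binding: C3, v ≥ 0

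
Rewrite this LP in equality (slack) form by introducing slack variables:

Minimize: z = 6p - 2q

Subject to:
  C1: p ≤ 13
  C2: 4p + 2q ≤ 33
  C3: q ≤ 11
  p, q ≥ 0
min z = 6p - 2q

s.t.
  p + s1 = 13
  4p + 2q + s2 = 33
  q + s3 = 11
  p, q, s1, s2, s3 ≥ 0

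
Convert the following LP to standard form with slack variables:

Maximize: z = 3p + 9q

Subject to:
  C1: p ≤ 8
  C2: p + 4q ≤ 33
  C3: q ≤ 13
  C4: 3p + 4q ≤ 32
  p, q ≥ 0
max z = 3p + 9q

s.t.
  p + s1 = 8
  p + 4q + s2 = 33
  q + s3 = 13
  3p + 4q + s4 = 32
  p, q, s1, s2, s3, s4 ≥ 0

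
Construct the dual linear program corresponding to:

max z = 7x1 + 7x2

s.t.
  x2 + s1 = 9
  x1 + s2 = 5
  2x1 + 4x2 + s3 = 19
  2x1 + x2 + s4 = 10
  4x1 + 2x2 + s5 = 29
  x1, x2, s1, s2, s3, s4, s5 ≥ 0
Minimize: z = 9y1 + 5y2 + 19y3 + 10y4 + 29y5

Subject to:
  C1: -y2 - 2y3 - 2y4 - 4y5 ≤ -7
  C2: -y1 - 4y3 - y4 - 2y5 ≤ -7
  y1, y2, y3, y4, y5 ≥ 0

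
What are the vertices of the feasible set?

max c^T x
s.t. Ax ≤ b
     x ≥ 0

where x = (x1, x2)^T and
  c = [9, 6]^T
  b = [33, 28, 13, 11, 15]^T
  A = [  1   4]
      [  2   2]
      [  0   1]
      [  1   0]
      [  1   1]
Each vertex is the intersection of two constraint boundaries that also satisfies all remaining constraints:
  x1 = 0 and x2 = 0 → (0, 0)
  x1 = 11 and x2 = 0 → (11, 0)
  2x1 + 2x2 = 28 and x1 = 11 → (11, 3)
  x1 + 4x2 = 33 and 2x1 + 2x2 = 28 → (7.667, 6.333)
  x1 + 4x2 = 33 and x1 = 0 → (0, 8.25)

Vertices: (0, 0), (11, 0), (11, 3), (7.667, 6.333), (0, 8.25)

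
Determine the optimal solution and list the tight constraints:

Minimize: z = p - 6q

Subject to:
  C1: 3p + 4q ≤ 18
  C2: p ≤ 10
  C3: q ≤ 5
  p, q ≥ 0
Optimal: p = 0, q = 4.5
Slack at optimum:
  C1: slack = 0 (binding)
  C2: slack = 10
  C3: slack = 0.5
  p ≥ 0: p = 0 (binding)
  q ≥ 0: q = 4.5
Binding constraints: C1, p ≥ 0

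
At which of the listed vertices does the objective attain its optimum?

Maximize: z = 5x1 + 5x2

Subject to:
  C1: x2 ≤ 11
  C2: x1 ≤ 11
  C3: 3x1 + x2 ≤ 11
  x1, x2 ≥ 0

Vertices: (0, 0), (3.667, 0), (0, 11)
(0, 11) with z = 55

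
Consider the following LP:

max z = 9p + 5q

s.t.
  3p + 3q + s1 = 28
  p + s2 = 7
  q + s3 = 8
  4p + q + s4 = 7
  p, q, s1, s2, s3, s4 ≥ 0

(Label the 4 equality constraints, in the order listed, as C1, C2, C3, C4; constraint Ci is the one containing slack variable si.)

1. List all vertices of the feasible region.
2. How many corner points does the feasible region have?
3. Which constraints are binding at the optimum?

1. (0, 0), (1.75, 0), (0, 7)
2. 3
3. C4, p ≥ 0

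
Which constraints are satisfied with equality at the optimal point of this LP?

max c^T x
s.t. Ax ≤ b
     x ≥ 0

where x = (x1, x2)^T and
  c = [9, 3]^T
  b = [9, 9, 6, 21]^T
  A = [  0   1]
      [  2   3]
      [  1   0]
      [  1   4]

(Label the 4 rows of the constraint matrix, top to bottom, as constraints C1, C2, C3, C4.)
Optimal: x1 = 4.5, x2 = 0
Slack at optimum:
  C1: slack = 9
  C2: slack = 0 (binding)
  C3: slack = 1.5
  C4: slack = 16.5
  x1 ≥ 0: x1 = 4.5
  x2 ≥ 0: x2 = 0 (binding)
Binding constraints: C2, x2 ≥ 0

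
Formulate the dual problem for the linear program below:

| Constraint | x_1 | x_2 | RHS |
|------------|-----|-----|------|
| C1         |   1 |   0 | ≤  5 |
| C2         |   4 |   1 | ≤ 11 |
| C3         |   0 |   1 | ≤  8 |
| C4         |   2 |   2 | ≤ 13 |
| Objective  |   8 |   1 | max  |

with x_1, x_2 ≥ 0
Minimize: z = 5y1 + 11y2 + 8y3 + 13y4

Subject to:
  C1: -y1 - 4y2 - 2y4 ≤ -8
  C2: -y2 - y3 - 2y4 ≤ -1
  y1, y2, y3, y4 ≥ 0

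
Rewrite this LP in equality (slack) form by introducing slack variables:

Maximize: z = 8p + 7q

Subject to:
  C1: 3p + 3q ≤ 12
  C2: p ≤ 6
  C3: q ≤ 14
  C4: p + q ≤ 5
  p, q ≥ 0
max z = 8p + 7q

s.t.
  3p + 3q + s1 = 12
  p + s2 = 6
  q + s3 = 14
  p + q + s4 = 5
  p, q, s1, s2, s3, s4 ≥ 0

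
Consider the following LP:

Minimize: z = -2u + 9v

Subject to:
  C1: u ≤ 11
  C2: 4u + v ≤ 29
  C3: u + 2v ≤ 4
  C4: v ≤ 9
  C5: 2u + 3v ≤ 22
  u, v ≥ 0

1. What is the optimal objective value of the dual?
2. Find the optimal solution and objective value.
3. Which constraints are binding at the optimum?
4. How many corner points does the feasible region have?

1. -8 (by strong duality, equal to the primal optimum)
2. u = 4, v = 0, z = -8
3. C3, v ≥ 0
4. 3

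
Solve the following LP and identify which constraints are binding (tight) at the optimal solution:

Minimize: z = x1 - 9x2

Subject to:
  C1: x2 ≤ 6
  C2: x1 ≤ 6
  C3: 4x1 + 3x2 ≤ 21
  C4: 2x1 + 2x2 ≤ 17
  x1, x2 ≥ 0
Optimal: x1 = 0, x2 = 6
Binding: C1, x1 ≥ 0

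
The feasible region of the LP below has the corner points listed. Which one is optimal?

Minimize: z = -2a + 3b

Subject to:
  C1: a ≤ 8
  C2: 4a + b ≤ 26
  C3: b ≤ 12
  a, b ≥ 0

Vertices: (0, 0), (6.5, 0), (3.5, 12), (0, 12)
(6.5, 0) with z = -13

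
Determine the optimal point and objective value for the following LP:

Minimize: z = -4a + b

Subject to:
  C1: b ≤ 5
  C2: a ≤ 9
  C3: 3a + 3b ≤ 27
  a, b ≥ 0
a = 9, b = 0, z = -36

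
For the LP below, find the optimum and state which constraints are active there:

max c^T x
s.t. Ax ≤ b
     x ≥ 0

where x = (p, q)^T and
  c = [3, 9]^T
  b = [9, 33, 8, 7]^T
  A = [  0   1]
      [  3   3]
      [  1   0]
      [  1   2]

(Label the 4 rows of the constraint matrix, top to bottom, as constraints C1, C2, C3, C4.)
Optimal: p = 0, q = 3.5
Slack at optimum:
  C1: slack = 5.5
  C2: slack = 22.5
  C3: slack = 8
  C4: slack = 0 (binding)
  p ≥ 0: p = 0 (binding)
  q ≥ 0: q = 3.5
Binding constraints: C4, p ≥ 0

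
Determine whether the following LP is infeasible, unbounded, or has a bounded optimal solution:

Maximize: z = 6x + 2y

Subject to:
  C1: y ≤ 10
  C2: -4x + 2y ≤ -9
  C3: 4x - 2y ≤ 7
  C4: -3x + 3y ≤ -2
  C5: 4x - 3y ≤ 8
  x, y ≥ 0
C3 requires 4x - 2y ≤ 7, while C2 (-4x + 2y ≤ -9) is equivalent to 4x - 2y ≥ 9. Together they would need 9 ≤ 4x - 2y ≤ 7, which is impossible since 9 > 7. No point satisfies all constraints.

Infeasible — the constraint set is empty.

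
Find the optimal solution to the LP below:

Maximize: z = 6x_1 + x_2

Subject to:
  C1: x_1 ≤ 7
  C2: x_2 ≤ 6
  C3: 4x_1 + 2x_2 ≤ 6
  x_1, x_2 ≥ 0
Each vertex is the intersection of two constraint boundaries that also satisfies all remaining constraints:
  x_1 = 0 and x_2 = 0 → (0, 0)
  4x_1 + 2x_2 = 6 and x_2 = 0 → (1.5, 0)
  4x_1 + 2x_2 = 6 and x_1 = 0 → (0, 3)

Evaluating z = 6x_1 + x_2 at each vertex:
  (0, 0): z = 0
  (1.5, 0): z = 9
  (0, 3): z = 3

The maximum is at (1.5, 0) with z = 9.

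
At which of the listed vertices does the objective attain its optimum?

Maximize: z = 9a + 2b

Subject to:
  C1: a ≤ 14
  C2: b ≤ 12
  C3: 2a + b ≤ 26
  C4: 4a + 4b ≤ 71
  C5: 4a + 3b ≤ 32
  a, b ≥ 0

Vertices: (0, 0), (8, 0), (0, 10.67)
Evaluating z = 9a + 2b at each vertex:
  (0, 0): z = 0
  (8, 0): z = 72
  (0, 10.67): z = 21.33

The largest value is z = 72, attained at (8, 0).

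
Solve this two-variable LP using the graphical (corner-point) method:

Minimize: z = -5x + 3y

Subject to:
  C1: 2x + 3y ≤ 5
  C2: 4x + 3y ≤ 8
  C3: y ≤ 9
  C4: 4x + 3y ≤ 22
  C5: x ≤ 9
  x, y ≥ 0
Each vertex is the intersection of two constraint boundaries that also satisfies all remaining constraints:
  x = 0 and y = 0 → (0, 0)
  4x + 3y = 8 and y = 0 → (2, 0)
  2x + 3y = 5 and 4x + 3y = 8 → (1.5, 0.6667)
  2x + 3y = 5 and x = 0 → (0, 1.667)

Evaluating z = -5x + 3y at each vertex:
  (0, 0): z = 0
  (2, 0): z = -10
  (1.5, 0.6667): z = -5.5
  (0, 1.667): z = 5

The minimum is at (2, 0) with z = -10.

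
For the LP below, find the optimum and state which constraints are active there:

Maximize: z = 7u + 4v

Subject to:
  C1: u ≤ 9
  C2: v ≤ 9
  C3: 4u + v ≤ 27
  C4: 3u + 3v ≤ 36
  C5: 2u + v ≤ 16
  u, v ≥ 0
Optimal: u = 4, v = 8
Slack at optimum:
  C1: slack = 5
  C2: slack = 1
  C3: slack = 3
  C4: slack = 0 (binding)
  C5: slack = 0 (binding)
  u ≥ 0: u = 4
  v ≥ 0: v = 8
Binding constraints: C4, C5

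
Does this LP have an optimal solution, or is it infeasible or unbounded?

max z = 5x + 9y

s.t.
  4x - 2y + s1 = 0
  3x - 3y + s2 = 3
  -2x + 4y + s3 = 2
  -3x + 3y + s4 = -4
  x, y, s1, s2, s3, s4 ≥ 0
The row 3x - 3y + s2 = 3 with s2 ≥ 0 requires 3x - 3y ≤ 3, while the row -3x + 3y + s4 = -4 with s4 ≥ 0 is equivalent to 3x - 3y ≥ 4. Together they would need 4 ≤ 3x - 3y ≤ 3, which is impossible since 4 > 3. No point satisfies all constraints.

Infeasible — the constraint set is empty.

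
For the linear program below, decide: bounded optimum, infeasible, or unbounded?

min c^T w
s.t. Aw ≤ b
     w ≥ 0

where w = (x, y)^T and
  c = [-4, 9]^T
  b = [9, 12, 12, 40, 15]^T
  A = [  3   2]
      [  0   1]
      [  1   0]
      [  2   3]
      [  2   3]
The point (3, 0) satisfies every constraint, so the LP is feasible; the constraints give x ≤ 12 and y ≤ 12, which with x, y ≥ 0 keep the feasible region inside a bounded box. A feasible, bounded LP attains a finite optimum at a vertex.

Bounded optimum: z* = -12 at (3, 0).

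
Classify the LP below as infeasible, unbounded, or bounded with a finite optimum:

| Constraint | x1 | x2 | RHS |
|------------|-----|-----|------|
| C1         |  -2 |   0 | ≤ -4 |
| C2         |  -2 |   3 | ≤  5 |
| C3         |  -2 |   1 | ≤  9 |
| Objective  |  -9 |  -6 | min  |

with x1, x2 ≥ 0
Feasible point: (2, 0) satisfies every constraint, so the LP is feasible.
Direction d = (1, 0): for each constraint row a, a·d ≤ 0 —
  (-2)(1) + (0)(0) = -2 ≤ 0
  (-2)(1) + (3)(0) = -2 ≤ 0
  (-2)(1) + (1)(0) = -2 ≤ 0
and d ≥ 0, so (2, 0) + t·d stays feasible for every t ≥ 0. Along this ray z = -9x1 - 6x2 changes by -9 per unit t, so z → −∞.

The LP is unbounded; z can be made arbitrarily small.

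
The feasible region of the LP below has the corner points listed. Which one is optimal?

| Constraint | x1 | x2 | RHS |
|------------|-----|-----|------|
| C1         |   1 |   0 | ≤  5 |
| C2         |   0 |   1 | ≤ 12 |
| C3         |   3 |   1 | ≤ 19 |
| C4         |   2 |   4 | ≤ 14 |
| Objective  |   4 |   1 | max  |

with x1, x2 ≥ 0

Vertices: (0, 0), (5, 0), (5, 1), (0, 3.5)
Evaluating z = 4x1 + x2 at each vertex:
  (0, 0): z = 0
  (5, 0): z = 20
  (5, 1): z = 21
  (0, 3.5): z = 3.5

The largest value is z = 21, attained at (5, 1).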